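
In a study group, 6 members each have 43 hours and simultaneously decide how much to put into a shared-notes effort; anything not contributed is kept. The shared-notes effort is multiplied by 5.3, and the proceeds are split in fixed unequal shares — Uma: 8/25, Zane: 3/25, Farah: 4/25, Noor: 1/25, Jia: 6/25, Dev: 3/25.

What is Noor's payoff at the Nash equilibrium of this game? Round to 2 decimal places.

For player j, contributing a unit is worthwhile iff 5.3 × (j's share) ≥ 1, i.e. iff j's share is at least 0.1887.
Uma and Jia are above the threshold, contributing 43 each; the remaining 4 contribute 0. Total contributed: 86.
Noor keeps 43 and receives 5.3 × 86 × 1/25 = 18.23 from the shared-notes effort, for a payoff of 61.23.

61.23 hours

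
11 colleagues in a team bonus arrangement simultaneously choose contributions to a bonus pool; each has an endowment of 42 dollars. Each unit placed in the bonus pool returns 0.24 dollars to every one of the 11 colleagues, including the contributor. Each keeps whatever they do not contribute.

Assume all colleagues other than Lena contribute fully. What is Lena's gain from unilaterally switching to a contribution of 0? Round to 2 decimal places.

31.92 dollars

Switching from a contribution of 42 to 0 lets Lena keep an extra 42 dollars, but lowers the bonus pool by 42, which costs Lena their own share of that drop: 0.24 × 42 = 10.08.
Net gain = 42 − 10.08 = 31.92. The private return per contributed unit (0.24) is below 1, so free-riding is indeed the best response regardless of what the others do.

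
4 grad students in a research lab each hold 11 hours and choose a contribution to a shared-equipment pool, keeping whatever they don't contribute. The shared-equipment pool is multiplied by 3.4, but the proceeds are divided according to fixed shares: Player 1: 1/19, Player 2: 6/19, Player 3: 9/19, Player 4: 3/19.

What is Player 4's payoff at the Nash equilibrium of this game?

22.81 hours

Each unit j contributes comes back to j as 3.4 × (j's share), so j prefers to contribute only if that share exceeds 1/3.4 = 0.2941; otherwise keeping the unit dominates.
The shares above 0.2941 belong to Player 2 and Player 3, contributing 11 each; the remaining 2 contribute 0. Total contributed: 22.
Player 4 keeps 11 and receives 3.4 × 22 × 3/19 = 11.81 from the shared-equipment pool, for a payoff of 22.81.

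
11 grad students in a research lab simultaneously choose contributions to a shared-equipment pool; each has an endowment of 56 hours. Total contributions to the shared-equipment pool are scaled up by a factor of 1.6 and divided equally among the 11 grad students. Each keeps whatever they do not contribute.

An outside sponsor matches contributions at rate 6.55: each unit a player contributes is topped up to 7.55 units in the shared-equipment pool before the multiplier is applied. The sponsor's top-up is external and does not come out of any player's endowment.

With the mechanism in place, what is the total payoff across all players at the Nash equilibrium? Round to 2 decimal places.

The effective private return per unit is now 1.6 × 7.55 / 11 = 1.0982 > 1, so every player's dominant strategy flips to full contribution.
At the Nash equilibrium everyone contributes 56. Group total payoff = 1.6 × 7.55 × 616 = 7441.28.

7441.28 hours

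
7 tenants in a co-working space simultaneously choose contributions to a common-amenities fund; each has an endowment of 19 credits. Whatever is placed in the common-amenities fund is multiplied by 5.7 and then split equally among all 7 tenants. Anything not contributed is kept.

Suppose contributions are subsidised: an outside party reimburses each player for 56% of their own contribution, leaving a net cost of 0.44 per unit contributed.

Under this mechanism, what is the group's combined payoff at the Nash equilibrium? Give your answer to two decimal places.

832.58 credits

The effective private return per unit is now (5.7/7) / 0.44 = 1.8506 > 1, so every player's dominant strategy flips to full contribution.
At the Nash equilibrium everyone contributes 19. Group total payoff = 7 × (19 × 0.56 + 5.7 × 19) = 832.58.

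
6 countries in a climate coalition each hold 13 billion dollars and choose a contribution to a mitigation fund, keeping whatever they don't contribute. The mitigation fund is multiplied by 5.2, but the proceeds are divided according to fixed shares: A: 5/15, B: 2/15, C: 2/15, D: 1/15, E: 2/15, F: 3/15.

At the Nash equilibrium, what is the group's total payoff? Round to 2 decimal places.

187.20 billion dollars

Each unit j contributes comes back to j as 5.2 × (j's share), so j prefers to contribute only if that share exceeds 1/5.2 = 0.1923; otherwise keeping the unit dominates.
A and F clear that bar, contributing 13 each; the remaining 4 contribute 0. Total contributed: 26.
The mitigation fund pays out 5.2 × 26 = 135.20 in total (split across the unequal shares, but the aggregate is all that matters for the group sum).
The 4 free-riders keep 13 each, adding 52. Group total = 52 + 135.20 = 187.20.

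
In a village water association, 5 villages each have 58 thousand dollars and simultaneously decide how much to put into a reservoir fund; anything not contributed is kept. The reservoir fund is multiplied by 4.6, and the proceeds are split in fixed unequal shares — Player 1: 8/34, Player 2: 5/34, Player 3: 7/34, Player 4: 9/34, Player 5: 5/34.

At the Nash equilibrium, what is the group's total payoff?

707.60 thousand dollars

A player with share s gets back 4.6·s per unit contributed, so full contribution is dominant for anyone with s > 1/4.6 = 0.2174 and zero contribution is dominant for anyone below.
Player 1 and Player 4 clear that bar, contributing 58 each; the remaining 3 contribute 0. Total contributed: 116.
The reservoir fund pays out 4.6 × 116 = 533.60 in total (split across the unequal shares, but the aggregate is all that matters for the group sum).
The 3 free-riders keep 58 each, adding 174. Group total = 174 + 533.60 = 707.60.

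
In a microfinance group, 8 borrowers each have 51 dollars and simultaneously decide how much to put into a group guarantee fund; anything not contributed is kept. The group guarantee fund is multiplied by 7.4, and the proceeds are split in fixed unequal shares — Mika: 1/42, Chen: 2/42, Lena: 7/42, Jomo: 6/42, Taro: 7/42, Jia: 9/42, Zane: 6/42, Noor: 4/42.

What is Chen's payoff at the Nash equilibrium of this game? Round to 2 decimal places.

140.86 dollars

Player j's private return per contributed unit is 7.4 × (j's share). Contributing is weakly dominant for j when that share is at least 1/7.4 = 0.1351, and contributing 0 is dominant otherwise.
Lena, Jomo, Taro, Jia and Zane are above the threshold, contributing 51 each; the remaining 3 contribute 0. Total contributed: 255.
Chen keeps 51 and receives 7.4 × 255 × 2/42 = 89.86 from the group guarantee fund, for a payoff of 140.86.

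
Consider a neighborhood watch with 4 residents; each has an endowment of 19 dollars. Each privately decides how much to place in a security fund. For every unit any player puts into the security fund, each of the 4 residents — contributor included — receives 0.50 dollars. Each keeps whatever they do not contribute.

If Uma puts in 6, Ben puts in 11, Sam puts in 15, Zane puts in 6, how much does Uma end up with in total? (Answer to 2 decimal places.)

32.00 dollars

Total contributed: 6 + 11 + 15 + 6 = 38.
Each receives 0.50 × 38 = 19.00 from the security fund.
Uma keeps 19 − 6 = 13, so Uma's payoff is 13 + 19.00 = 32.00.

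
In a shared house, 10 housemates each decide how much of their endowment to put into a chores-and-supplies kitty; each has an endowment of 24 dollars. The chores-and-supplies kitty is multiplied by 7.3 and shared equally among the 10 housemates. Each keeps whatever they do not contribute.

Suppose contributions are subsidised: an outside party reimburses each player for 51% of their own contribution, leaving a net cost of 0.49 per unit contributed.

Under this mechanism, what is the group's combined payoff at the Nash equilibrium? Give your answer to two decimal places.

With the mechanism, a contributed unit returns (7.3/10) / 0.49 = 1.4898 per unit of net cost to the contributor — now above 1 — so contributing fully is weakly dominant for every player.
At the Nash equilibrium everyone contributes 24. Group total payoff = 10 × (24 × 0.51 + 7.3 × 24) = 1874.40.

1874.40 dollars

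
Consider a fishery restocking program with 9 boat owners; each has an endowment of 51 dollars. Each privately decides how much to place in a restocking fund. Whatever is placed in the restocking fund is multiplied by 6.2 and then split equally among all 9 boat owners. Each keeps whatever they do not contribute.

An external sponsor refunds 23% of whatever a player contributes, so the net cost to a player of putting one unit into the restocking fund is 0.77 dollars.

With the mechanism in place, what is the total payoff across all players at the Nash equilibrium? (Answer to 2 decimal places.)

459.00 dollars

The effective private return is (6.2/9) / 0.77 = 0.8947, which is still under 1, so the mechanism doesn't change anyone's dominant strategy: zero contribution.
Everyone keeps their endowment and the group total is 9 × 51 = 459.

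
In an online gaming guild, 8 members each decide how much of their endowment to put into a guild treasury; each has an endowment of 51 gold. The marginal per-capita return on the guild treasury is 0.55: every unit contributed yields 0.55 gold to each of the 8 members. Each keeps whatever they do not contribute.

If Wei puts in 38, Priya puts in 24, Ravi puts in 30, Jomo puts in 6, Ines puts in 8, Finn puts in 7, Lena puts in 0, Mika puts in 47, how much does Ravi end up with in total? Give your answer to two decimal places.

Total contributed: 38 + 24 + 30 + 6 + 8 + 7 + 0 + 47 = 160.
Each receives 0.55 × 160 = 88.00 from the guild treasury.
Ravi keeps 51 − 30 = 21, so Ravi's payoff is 21 + 88.00 = 109.00.

109.00 gold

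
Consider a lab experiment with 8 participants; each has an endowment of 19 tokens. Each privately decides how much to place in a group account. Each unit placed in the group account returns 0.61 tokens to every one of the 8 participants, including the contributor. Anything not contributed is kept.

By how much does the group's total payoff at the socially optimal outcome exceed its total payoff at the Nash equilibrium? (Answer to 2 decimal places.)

589.76 tokens

The private return per contributed unit is 0.61 < 1, so contributing 0 is dominant for every player. At the Nash equilibrium everyone keeps their 19, and the group total is 8 × 19 = 152.
Each contributed unit returns 4.880 to the group as a whole (0.61 to each of 8 players), which exceeds 1, so the social optimum is full contribution: group total = 4.880 × 152 = 741.76.
Efficiency loss = 741.76 − 152 = 589.76.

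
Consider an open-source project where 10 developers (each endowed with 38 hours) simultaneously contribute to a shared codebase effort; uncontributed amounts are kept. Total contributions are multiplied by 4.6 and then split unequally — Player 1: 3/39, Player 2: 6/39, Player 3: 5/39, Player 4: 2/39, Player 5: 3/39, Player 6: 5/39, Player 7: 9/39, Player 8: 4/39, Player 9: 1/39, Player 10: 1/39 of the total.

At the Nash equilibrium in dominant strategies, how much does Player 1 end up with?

For player j, contributing a unit is worthwhile iff 4.6 × (j's share) ≥ 1, i.e. iff j's share is at least 0.2174.
The only share above 0.2174 is Player 7's 9/39, contributing 38; the remaining 9 contribute 0. Total contributed: 38.
Player 1 keeps 38 and receives 4.6 × 38 × 3/39 = 13.45 from the shared codebase effort, for a payoff of 51.45.

51.45 hours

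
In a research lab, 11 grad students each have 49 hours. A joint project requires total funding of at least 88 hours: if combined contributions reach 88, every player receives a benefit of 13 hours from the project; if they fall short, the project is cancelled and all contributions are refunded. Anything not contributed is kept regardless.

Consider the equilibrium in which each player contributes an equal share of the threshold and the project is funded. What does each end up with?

Equal share of the threshold: 88/11 = 8.
At this profile no one gains by cutting their contribution: any cut drops the total below 88, the project is cancelled, contributions are refunded, and the deviator ends with 49, which is less than 49 − 8 + 13 = 54. Contributing more than 8 just wastes the excess. So contributing exactly 8 is a best response.
Each player's payoff: 49 − 8 + 13 = 54.

54 hours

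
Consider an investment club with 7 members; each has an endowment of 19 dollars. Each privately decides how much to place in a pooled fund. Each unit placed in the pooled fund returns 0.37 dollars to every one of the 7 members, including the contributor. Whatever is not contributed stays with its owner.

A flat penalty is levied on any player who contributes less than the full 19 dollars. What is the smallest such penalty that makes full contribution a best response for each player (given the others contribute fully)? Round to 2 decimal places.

11.97 dollars

Given the others contribute fully, the best deviation is to contribute 0 (any partial contribution still incurs the fine and gives up units whose private return 0.37 is below 1).
Deviating from 19 to 0 saves 19 dollars but forfeits the deviator's share of the drop in the pooled fund: 0.37 × 19 = 7.03.
So the deviation gain is 19 − 7.03 = 11.97, and the fine must be at least 11.97 dollars to wipe it out.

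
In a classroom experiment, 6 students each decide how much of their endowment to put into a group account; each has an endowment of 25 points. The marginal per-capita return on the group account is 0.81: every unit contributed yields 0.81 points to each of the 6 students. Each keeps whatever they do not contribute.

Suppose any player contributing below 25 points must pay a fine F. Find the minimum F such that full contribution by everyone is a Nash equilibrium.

4.75 points

Given the others contribute fully, the best deviation is to contribute 0 (any partial contribution still incurs the fine and gives up units whose private return 0.81 is below 1).
Deviating from 25 to 0 saves 25 points but forfeits the deviator's share of the drop in the group account: 0.81 × 25 = 20.25.
So the deviation gain is 25 − 20.25 = 4.75, and the fine must be at least 4.75 points to wipe it out.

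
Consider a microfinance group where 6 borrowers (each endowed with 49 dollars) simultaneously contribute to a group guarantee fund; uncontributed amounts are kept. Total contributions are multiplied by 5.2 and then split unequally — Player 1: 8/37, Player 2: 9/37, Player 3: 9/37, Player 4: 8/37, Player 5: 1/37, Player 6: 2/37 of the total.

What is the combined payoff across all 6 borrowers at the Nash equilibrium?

1117.20 dollars

Each unit j contributes comes back to j as 5.2 × (j's share), so j prefers to contribute only if that share exceeds 1/5.2 = 0.1923; otherwise keeping the unit dominates.
Player 1, Player 2, Player 3 and Player 4 clear that bar, contributing 49 each; the remaining 2 contribute 0. Total contributed: 196.
The group guarantee fund pays out 5.2 × 196 = 1019.20 in total (split across the unequal shares, but the aggregate is all that matters for the group sum).
The 2 free-riders keep 49 each, adding 98. Group total = 98 + 1019.20 = 1117.20.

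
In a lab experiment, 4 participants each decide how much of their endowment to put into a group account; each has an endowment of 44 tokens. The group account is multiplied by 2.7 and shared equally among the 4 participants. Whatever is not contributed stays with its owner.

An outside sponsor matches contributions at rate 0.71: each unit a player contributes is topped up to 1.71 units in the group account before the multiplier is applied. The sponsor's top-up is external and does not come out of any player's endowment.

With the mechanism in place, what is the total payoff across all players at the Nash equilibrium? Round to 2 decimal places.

812.59 tokens

Under the mechanism each unit contributed yields 2.7 × 1.71 / 4 = 1.1543 back to its contributor per unit of net cost, which exceeds 1, making full contribution the dominant choice for everyone.
So the Nash equilibrium is full contribution by all 4; the group earns 2.7 × 1.71 × 176 = 812.59.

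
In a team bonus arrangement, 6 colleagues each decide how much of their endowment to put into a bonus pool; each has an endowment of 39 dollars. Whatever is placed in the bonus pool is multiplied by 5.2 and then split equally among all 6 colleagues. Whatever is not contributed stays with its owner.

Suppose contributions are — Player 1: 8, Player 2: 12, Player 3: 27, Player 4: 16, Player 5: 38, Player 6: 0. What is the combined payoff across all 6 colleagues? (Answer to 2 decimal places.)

658.20 dollars

Total contributed: 8 + 12 + 27 + 16 + 38 + 0 = 101; total kept: 6 × 39 − 101 = 133.
The bonus pool pays out 5.2 × 101 = 525.20 in aggregate.
Group total = 133 + 525.20 = 658.20.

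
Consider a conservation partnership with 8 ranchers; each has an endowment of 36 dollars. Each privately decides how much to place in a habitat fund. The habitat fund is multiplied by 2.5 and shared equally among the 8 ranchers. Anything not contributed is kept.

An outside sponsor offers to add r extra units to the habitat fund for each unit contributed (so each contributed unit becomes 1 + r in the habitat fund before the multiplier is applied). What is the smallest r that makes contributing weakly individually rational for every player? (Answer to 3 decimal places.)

2.200

With matching at rate r, one contributed unit becomes (1 + r) in the habitat fund and returns 2.5 × (1 + r) / 8 to the contributor.
Setting this equal to 1: 1 + r = 8/2.5 = 3.2000.
So the minimum matching rate is r = 3.2000 − 1 = 2.200.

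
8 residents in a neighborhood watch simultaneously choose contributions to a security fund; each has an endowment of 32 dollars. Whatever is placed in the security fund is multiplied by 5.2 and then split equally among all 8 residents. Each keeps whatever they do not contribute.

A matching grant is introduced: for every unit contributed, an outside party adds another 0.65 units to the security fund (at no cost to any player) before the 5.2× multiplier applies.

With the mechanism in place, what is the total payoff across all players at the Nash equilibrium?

The effective private return per unit is now 5.2 × 1.65 / 8 = 1.0725 > 1, so every player's dominant strategy flips to full contribution.
So the Nash equilibrium is full contribution by all 8; the group earns 5.2 × 1.65 × 256 = 2196.48.

2196.48 dollars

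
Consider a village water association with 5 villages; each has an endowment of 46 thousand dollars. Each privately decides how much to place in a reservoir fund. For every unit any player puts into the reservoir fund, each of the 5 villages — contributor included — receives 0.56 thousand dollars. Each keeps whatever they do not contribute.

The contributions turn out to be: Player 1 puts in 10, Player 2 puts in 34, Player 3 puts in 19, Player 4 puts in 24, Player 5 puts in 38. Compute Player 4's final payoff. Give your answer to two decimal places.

92.00 thousand dollars

Total contributed: 10 + 34 + 19 + 24 + 38 = 125.
Each receives 0.56 × 125 = 70.00 from the reservoir fund.
Player 4 keeps 46 − 24 = 22, so Player 4's payoff is 22 + 70.00 = 92.00.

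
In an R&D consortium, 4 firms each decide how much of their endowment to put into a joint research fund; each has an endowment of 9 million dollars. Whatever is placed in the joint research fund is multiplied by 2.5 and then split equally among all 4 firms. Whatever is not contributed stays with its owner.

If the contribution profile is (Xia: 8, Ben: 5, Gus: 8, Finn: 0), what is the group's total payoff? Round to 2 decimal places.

67.50 million dollars

Total contributed: 8 + 5 + 8 + 0 = 21; total kept: 4 × 9 − 21 = 15.
The joint research fund pays out 2.5 × 21 = 52.50 in aggregate.
Group total = 15 + 52.50 = 67.50.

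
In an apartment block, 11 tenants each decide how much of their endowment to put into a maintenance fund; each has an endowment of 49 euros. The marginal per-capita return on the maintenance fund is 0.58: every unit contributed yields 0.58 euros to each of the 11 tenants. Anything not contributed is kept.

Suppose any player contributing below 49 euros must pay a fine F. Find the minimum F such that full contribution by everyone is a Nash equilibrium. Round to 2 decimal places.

Given the others contribute fully, the best deviation is to contribute 0 (any partial contribution still incurs the fine and gives up units whose private return 0.58 is below 1).
Deviating from 49 to 0 saves 49 euros but forfeits the deviator's share of the drop in the maintenance fund: 0.58 × 49 = 28.42.
So the deviation gain is 49 − 28.42 = 20.58, and the fine must be at least 20.58 euros to wipe it out.

20.58 euros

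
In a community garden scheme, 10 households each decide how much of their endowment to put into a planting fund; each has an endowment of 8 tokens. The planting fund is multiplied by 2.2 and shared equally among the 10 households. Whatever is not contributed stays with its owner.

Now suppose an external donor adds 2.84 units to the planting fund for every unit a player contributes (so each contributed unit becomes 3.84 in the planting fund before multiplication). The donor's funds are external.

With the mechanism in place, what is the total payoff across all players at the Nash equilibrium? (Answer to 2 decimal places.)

The effective private return is 2.2 × 3.84 / 10 = 0.8448, which is still under 1, so the mechanism doesn't change anyone's dominant strategy: zero contribution.
Everyone keeps their endowment and the group total is 10 × 8 = 80.

80.00 tokens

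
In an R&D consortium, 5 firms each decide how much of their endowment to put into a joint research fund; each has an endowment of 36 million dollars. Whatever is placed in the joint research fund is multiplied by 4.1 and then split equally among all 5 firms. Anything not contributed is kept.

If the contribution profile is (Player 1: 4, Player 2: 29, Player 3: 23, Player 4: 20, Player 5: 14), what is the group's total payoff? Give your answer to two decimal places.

Total contributed: 4 + 29 + 23 + 20 + 14 = 90; total kept: 5 × 36 − 90 = 90.
The joint research fund pays out 4.1 × 90 = 369.00 in aggregate.
Group total = 90 + 369.00 = 459.00.

459.00 million dollars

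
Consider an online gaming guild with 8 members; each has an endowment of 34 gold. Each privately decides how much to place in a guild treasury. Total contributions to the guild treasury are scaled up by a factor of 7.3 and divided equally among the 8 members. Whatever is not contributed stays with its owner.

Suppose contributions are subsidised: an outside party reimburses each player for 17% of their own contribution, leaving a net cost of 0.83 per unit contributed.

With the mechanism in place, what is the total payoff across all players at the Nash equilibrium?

Under the mechanism each unit contributed yields (7.3/8) / 0.83 = 1.0994 back to its contributor per unit of net cost, which exceeds 1, making full contribution the dominant choice for everyone.
So the Nash equilibrium is full contribution by all 8; the group earns 8 × (34 × 0.17 + 7.3 × 34) = 2031.84.

2031.84 gold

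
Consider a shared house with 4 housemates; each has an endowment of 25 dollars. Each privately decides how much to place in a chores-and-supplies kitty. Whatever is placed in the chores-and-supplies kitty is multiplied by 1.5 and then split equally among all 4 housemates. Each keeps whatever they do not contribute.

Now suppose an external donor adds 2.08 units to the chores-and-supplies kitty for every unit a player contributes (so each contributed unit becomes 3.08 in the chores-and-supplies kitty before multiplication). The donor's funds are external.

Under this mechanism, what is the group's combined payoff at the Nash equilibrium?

The effective private return per unit is now 1.5 × 3.08 / 4 = 1.1550 > 1, so every player's dominant strategy flips to full contribution.
At the Nash equilibrium everyone contributes 25. Group total payoff = 1.5 × 3.08 × 100 = 462.00.

462.00 dollars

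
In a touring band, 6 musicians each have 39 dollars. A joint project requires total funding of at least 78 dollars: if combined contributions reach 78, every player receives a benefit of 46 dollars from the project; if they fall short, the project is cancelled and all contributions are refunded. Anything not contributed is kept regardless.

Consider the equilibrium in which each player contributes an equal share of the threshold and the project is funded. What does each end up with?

Equal share of the threshold: 78/6 = 13.
At this profile no one gains by cutting their contribution: any cut drops the total below 78, the project is cancelled, contributions are refunded, and the deviator ends with 39, which is less than 39 − 13 + 46 = 72. Contributing more than 13 just wastes the excess. So contributing exactly 13 is a best response.
Each player's payoff: 39 − 13 + 46 = 72.

72 dollars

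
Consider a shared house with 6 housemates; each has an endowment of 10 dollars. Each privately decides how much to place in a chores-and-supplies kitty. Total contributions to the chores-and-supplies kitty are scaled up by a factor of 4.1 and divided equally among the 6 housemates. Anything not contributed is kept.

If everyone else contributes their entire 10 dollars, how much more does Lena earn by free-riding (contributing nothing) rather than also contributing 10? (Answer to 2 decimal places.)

Switching from a contribution of 10 to 0 lets Lena keep an extra 10 dollars, but lowers the chores-and-supplies kitty by 10, which costs Lena their own share of that drop: 4.1/6 × 10 = 6.83.
Net gain = 10 − 6.83 = 3.17. The private return per contributed unit (0.6833) is below 1, so free-riding is indeed the best response regardless of what the others do.

3.17 dollars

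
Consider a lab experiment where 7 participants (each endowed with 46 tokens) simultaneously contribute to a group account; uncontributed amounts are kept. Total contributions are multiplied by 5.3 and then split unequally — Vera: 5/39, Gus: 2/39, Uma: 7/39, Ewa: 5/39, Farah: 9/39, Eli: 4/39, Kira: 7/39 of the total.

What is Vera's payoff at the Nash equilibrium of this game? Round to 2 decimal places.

Each unit j contributes comes back to j as 5.3 × (j's share), so j prefers to contribute only if that share exceeds 1/5.3 = 0.1887; otherwise keeping the unit dominates.
The only share above 0.1887 is Farah's 9/39, contributing 46; the remaining 6 contribute 0. Total contributed: 46.
Vera keeps 46 and receives 5.3 × 46 × 5/39 = 31.26 from the group account, for a payoff of 77.26.

77.26 tokens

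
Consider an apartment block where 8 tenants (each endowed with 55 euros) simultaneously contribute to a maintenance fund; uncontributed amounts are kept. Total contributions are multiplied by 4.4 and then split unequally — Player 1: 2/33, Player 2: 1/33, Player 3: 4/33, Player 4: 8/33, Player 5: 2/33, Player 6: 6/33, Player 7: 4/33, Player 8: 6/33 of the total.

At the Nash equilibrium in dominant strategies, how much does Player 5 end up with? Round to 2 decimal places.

Each unit j contributes comes back to j as 4.4 × (j's share), so j prefers to contribute only if that share exceeds 1/4.4 = 0.2273; otherwise keeping the unit dominates.
The only share above 0.2273 is Player 4's 8/33, contributing 55; the remaining 7 contribute 0. Total contributed: 55.
Player 5 keeps 55 and receives 4.4 × 55 × 2/33 = 14.67 from the maintenance fund, for a payoff of 69.67.

69.67 euros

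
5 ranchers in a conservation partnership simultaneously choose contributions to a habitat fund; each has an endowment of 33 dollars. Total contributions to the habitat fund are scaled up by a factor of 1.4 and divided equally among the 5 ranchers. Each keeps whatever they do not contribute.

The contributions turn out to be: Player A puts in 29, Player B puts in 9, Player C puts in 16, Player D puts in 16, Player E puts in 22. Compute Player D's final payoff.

Total contributed: 29 + 9 + 16 + 16 + 22 = 92.
Each receives 1.4 × 92 / 5 = 25.76 from the habitat fund.
Player D keeps 33 − 16 = 17, so Player D's payoff is 17 + 25.76 = 42.76.

42.76 dollars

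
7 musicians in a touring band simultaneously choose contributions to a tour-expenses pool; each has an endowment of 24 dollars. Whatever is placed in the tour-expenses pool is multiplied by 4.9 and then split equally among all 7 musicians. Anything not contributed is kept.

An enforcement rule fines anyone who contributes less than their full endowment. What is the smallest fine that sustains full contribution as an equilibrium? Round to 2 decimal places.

Given the others contribute fully, the best deviation is to contribute 0 (any partial contribution still incurs the fine and gives up units whose private return 0.7000 is below 1).
Deviating from 24 to 0 saves 24 dollars but forfeits the deviator's share of the drop in the tour-expenses pool: 4.9/7 × 24 = 16.80.
So the deviation gain is 24 − 16.80 = 7.20, and the fine must be at least 7.20 dollars to wipe it out.

7.20 dollars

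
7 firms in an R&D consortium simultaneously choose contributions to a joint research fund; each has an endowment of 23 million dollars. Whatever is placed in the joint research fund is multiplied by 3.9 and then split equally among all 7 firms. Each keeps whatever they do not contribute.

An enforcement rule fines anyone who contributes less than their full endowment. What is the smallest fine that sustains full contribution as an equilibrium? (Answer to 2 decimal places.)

10.19 million dollars

Given the others contribute fully, the best deviation is to contribute 0 (any partial contribution still incurs the fine and gives up units whose private return 0.5571 is below 1).
Deviating from 23 to 0 saves 23 million dollars but forfeits the deviator's share of the drop in the joint research fund: 3.9/7 × 23 = 12.81.
So the deviation gain is 23 − 12.81 = 10.19, and the fine must be at least 10.19 million dollars to wipe it out.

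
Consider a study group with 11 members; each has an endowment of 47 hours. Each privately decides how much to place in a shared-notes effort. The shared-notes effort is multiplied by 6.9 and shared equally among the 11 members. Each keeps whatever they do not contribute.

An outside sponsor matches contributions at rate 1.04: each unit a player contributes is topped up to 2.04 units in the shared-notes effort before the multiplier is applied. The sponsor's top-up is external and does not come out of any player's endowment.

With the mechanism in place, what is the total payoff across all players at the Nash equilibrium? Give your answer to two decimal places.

Under the mechanism each unit contributed yields 6.9 × 2.04 / 11 = 1.2796 back to its contributor per unit of net cost, which exceeds 1, making full contribution the dominant choice for everyone.
At the Nash equilibrium everyone contributes 47. Group total payoff = 6.9 × 2.04 × 517 = 7277.29.

7277.29 hours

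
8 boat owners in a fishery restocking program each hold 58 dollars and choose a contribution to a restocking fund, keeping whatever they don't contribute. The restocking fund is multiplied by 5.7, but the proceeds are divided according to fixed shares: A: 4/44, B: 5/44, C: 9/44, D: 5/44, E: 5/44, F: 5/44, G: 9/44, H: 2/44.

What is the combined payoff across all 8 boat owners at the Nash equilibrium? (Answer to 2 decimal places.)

Player j's private return per contributed unit is 5.7 × (j's share). Contributing is weakly dominant for j when that share is at least 1/5.7 = 0.1754, and contributing 0 is dominant otherwise.
C and G are above the threshold, contributing 58 each; the remaining 6 contribute 0. Total contributed: 116.
The restocking fund pays out 5.7 × 116 = 661.20 in total (split across the unequal shares, but the aggregate is all that matters for the group sum).
The 6 free-riders keep 58 each, adding 348. Group total = 348 + 661.20 = 1009.20.

1009.20 dollars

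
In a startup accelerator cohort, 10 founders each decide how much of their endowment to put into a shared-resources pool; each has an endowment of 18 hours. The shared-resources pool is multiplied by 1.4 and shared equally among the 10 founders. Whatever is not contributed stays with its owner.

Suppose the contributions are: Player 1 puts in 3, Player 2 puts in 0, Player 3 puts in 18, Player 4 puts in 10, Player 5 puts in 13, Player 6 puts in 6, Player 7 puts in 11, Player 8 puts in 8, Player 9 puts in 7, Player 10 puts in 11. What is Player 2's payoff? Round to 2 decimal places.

Total contributed: 3 + 0 + 18 + 10 + 13 + 6 + 11 + 8 + 7 + 11 = 87.
Each receives 1.4 × 87 / 10 = 12.18 from the shared-resources pool.
Player 2 keeps 18 − 0 = 18, so Player 2's payoff is 18 + 12.18 = 30.18.

30.18 hours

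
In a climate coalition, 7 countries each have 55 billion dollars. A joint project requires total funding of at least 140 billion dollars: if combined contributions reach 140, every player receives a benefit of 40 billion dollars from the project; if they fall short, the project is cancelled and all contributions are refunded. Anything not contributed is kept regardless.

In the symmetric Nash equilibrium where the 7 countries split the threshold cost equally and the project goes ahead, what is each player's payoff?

75 billion dollars

Equal share of the threshold: 140/7 = 20.
At this profile no one gains by cutting their contribution: any cut drops the total below 140, the project is cancelled, contributions are refunded, and the deviator ends with 55, which is less than 55 − 20 + 40 = 75. Contributing more than 20 just wastes the excess. So contributing exactly 20 is a best response.
Each player's payoff: 55 − 20 + 40 = 75.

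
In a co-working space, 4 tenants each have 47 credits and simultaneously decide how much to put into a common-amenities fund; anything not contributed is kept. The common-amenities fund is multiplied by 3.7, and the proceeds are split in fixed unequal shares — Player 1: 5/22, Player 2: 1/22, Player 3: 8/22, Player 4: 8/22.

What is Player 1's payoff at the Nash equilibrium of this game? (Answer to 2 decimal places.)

126.05 credits

Player j's private return per contributed unit is 3.7 × (j's share). Contributing is weakly dominant for j when that share is at least 1/3.7 = 0.2703, and contributing 0 is dominant otherwise.
Player 3 and Player 4 clear that bar, contributing 47 each; the remaining 2 contribute 0. Total contributed: 94.
Player 1 keeps 47 and receives 3.7 × 94 × 5/22 = 79.05 from the common-amenities fund, for a payoff of 126.05.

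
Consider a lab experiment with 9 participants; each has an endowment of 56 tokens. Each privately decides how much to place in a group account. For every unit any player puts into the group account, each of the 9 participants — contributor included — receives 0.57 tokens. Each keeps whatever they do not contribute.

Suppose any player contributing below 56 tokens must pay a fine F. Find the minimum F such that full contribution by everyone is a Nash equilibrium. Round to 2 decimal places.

Given the others contribute fully, the best deviation is to contribute 0 (any partial contribution still incurs the fine and gives up units whose private return 0.57 is below 1).
Deviating from 56 to 0 saves 56 tokens but forfeits the deviator's share of the drop in the group account: 0.57 × 56 = 31.92.
So the deviation gain is 56 − 31.92 = 24.08, and the fine must be at least 24.08 tokens to wipe it out.

24.08 tokens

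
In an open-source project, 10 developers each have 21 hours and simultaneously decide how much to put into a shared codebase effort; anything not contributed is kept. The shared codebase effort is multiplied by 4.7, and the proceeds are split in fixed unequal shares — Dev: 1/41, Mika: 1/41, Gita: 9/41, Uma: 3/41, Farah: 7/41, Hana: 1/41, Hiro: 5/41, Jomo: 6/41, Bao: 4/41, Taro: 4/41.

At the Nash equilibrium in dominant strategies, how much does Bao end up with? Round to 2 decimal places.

For player j, contributing a unit is worthwhile iff 4.7 × (j's share) ≥ 1, i.e. iff j's share is at least 0.2128.
Gita alone (share 9/41) is above the threshold, contributing 21; the remaining 9 contribute 0. Total contributed: 21.
Bao keeps 21 and receives 4.7 × 21 × 4/41 = 9.63 from the shared codebase effort, for a payoff of 30.63.

30.63 hours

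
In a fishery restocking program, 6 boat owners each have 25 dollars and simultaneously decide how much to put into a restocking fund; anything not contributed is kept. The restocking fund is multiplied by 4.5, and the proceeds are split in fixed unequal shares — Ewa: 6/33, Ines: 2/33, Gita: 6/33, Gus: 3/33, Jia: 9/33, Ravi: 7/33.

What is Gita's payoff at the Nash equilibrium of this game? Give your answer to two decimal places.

A player with share s gets back 4.5·s per unit contributed, so full contribution is dominant for anyone with s > 1/4.5 = 0.2222 and zero contribution is dominant for anyone below.
Jia alone (share 9/33) is above the threshold, contributing 25; the remaining 5 contribute 0. Total contributed: 25.
Gita keeps 25 and receives 4.5 × 25 × 6/33 = 20.45 from the restocking fund, for a payoff of 45.45.

45.45 dollars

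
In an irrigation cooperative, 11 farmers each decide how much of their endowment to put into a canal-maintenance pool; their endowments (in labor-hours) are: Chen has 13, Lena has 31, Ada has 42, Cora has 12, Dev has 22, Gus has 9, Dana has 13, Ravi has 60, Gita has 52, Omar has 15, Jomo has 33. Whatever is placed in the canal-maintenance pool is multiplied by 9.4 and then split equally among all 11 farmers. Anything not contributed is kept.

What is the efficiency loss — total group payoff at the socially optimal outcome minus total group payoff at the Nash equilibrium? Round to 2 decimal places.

The private return per contributed unit is 9.4/11 = 0.8545 < 1 for every player regardless of endowment, so the Nash equilibrium is zero contribution and the group total is Σ E_j = 13 + 31 + 42 + 12 + 22 + 9 + 13 + 60 + 52 + 15 + 33 = 302.
Each contributed unit returns 9.400 to the group, so the social optimum is full contribution by everyone: group total = 9.400 × 302 = 2838.80.
Efficiency loss = (9.400 − 1) × 302 = 2536.80.

2536.80 labor-hours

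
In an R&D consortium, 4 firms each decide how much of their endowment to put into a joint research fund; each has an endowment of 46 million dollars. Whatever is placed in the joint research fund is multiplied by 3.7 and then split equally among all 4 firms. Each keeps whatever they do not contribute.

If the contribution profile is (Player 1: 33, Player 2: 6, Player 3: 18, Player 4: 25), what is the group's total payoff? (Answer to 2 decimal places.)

Total contributed: 33 + 6 + 18 + 25 = 82; total kept: 4 × 46 − 82 = 102.
The joint research fund pays out 3.7 × 82 = 303.40 in aggregate.
Group total = 102 + 303.40 = 405.40.

405.40 million dollars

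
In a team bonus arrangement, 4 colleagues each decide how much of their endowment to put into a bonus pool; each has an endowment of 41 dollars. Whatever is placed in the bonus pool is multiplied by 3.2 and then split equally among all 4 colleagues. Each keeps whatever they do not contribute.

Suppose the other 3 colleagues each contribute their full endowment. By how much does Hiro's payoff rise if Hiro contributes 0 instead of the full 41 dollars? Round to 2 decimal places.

Switching from a contribution of 41 to 0 lets Hiro keep an extra 41 dollars, but lowers the bonus pool by 41, which costs Hiro their own share of that drop: 3.2/4 × 41 = 32.80.
Net gain = 41 − 32.80 = 8.20. The private return per contributed unit (0.8000) is below 1, so free-riding is indeed the best response regardless of what the others do.

8.20 dollars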